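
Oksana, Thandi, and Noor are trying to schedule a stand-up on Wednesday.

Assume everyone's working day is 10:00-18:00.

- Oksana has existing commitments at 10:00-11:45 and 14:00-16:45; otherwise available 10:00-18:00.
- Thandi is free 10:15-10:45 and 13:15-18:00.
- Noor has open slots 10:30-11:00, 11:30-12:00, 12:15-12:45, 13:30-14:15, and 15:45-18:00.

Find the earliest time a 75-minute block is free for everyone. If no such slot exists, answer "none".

Oksana free within 10:00–18:00: 11:45–14:00, 16:45–18:00.
Oksana ∩ Thandi: 13:15–14:00, 16:45–18:00.
Oksana ∩ Thandi ∩ Noor: 13:30–14:00, 16:45–18:00.
Windows ≥ 75 min: 16:45–18:00.
Earliest such window starts at 16:45.

16:45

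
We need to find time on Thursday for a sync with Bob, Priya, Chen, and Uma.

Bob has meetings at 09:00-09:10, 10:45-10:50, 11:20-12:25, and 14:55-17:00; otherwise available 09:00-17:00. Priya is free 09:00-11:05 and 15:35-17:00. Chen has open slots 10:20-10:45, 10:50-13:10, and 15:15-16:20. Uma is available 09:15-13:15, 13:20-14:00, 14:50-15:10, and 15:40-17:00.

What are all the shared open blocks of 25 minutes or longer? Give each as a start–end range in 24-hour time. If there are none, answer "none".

Bob free within 09:00–17:00: 09:10–10:45, 10:50–11:20, 12:25–14:55.
Bob ∩ Priya: 09:10–10:45, 10:50–11:05.
Bob ∩ Priya ∩ Chen: 10:20–10:45, 10:50–11:05.
Bob ∩ Priya ∩ Chen ∩ Uma: 10:20–10:45, 10:50–11:05.
Windows ≥ 25 min: 10:20–10:45.

10:20–10:45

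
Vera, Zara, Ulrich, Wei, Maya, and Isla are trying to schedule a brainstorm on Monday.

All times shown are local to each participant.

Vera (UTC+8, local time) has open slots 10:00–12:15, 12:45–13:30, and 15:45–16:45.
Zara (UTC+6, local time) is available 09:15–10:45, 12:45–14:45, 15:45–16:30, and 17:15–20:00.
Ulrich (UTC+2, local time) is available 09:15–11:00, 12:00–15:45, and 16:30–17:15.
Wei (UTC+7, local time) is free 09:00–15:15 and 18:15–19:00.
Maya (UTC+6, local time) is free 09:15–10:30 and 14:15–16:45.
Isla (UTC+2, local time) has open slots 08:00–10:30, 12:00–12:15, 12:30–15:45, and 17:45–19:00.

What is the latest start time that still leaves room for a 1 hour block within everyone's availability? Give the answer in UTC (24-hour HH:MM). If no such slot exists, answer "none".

none

Vera → UTC: 02:00–04:15, 04:45–05:30, 07:45–08:45.
Zara → UTC: 03:15–04:45, 06:45–08:45, 09:45–10:30, 11:15–14:00.
Ulrich → UTC: 07:15–09:00, 10:00–13:45, 14:30–15:15.
Wei → UTC: 02:00–08:15, 11:15–12:00.
Maya → UTC: 03:15–04:30, 08:15–10:45.
Isla → UTC: 06:00–08:30, 10:00–10:15, 10:30–13:45, 15:45–17:00.
Vera ∩ Zara: 03:15–04:15, 07:45–08:45.
Vera ∩ Zara ∩ Ulrich: 07:45–08:45.
Vera ∩ Zara ∩ Ulrich ∩ Wei: 07:45–08:15.
Vera ∩ Zara ∩ Ulrich ∩ Wei ∩ Maya: (none).
Vera ∩ Zara ∩ Ulrich ∩ Wei ∩ Maya ∩ Isla: (none).
Windows ≥ 60 min: (none).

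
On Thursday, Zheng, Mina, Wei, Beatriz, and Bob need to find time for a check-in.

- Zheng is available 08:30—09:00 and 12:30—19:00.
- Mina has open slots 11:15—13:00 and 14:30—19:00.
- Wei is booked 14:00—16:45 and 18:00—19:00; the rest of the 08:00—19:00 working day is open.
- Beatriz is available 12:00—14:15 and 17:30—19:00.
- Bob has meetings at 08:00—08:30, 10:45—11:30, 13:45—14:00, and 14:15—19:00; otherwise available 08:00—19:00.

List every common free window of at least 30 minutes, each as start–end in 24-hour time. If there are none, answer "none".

Wei free within 08:00–19:00: 08:00–14:00, 16:45–18:00.
Bob free within 08:00–19:00: 08:30–10:45, 11:30–13:45, 14:00–14:15.
Zheng ∩ Mina: 12:30–13:00, 14:30–19:00.
Zheng ∩ Mina ∩ Wei: 12:30–13:00, 16:45–18:00.
Zheng ∩ Mina ∩ Wei ∩ Beatriz: 12:30–13:00, 17:30–18:00.
Zheng ∩ Mina ∩ Wei ∩ Beatriz ∩ Bob: 12:30–13:00.
Windows ≥ 30 min: 12:30–13:00.

12:30–13:00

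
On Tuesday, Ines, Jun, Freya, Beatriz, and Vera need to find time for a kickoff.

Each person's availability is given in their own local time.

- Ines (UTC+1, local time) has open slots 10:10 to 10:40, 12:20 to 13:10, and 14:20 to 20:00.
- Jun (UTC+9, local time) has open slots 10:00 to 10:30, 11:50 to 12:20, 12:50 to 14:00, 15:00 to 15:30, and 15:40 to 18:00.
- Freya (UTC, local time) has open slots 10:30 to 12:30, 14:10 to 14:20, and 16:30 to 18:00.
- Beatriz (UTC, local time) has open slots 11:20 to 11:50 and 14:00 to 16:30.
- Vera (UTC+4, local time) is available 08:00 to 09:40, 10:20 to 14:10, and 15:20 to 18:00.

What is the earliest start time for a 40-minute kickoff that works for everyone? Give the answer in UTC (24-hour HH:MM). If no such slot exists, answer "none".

Ines → UTC: 09:10–09:40, 11:20–12:10, 13:20–19:00.
Jun → UTC: 01:00–01:30, 02:50–03:20, 03:50–05:00, 06:00–06:30, 06:40–09:00.
Freya → UTC: 10:30–12:30, 14:10–14:20, 16:30–18:00.
Beatriz → UTC: 11:20–11:50, 14:00–16:30.
Vera → UTC: 04:00–05:40, 06:20–10:10, 11:20–14:00.
Ines ∩ Jun: (none).
Ines ∩ Jun ∩ Freya: (none).
Ines ∩ Jun ∩ Freya ∩ Beatriz: (none).
Ines ∩ Jun ∩ Freya ∩ Beatriz ∩ Vera: (none).
Windows ≥ 40 min: (none).

none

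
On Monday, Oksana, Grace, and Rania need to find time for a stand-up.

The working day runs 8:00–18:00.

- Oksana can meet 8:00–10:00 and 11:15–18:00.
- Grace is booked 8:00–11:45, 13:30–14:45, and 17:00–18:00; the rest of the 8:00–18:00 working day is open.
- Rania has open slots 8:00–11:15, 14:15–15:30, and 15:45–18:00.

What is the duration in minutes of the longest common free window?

Grace free within 08:00–18:00: 11:45–13:30, 14:45–17:00.
Oksana ∩ Grace: 11:45–13:30, 14:45–17:00.
Oksana ∩ Grace ∩ Rania: 14:45–15:30, 15:45–17:00.
Common window lengths: 45, 75 min; longest is 75.

75 minutes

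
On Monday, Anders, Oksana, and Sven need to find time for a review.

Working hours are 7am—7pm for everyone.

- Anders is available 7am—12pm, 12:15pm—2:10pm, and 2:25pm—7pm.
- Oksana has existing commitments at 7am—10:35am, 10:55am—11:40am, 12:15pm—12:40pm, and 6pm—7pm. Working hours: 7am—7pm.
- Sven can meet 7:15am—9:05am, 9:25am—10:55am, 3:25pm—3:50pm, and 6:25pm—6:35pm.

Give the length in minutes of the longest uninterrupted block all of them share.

25 minutes

Oksana free within 07:00–19:00: 10:35–10:55, 11:40–12:15, 12:40–18:00.
Anders ∩ Oksana: 10:35–10:55, 11:40–12:00, 12:40–14:10, 14:25–18:00.
Anders ∩ Oksana ∩ Sven: 10:35–10:55, 15:25–15:50.
Common window lengths: 20, 25 min; longest is 25.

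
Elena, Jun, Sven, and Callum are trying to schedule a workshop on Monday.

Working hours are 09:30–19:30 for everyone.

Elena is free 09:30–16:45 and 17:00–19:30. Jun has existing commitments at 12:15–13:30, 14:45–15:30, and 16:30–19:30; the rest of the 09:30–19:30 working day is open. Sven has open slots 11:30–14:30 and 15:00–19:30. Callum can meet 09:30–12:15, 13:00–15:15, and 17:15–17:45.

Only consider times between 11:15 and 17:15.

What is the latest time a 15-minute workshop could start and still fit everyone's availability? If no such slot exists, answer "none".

14:15

Jun free within 09:30–19:30: 09:30–12:15, 13:30–14:45, 15:30–16:30.
Elena ∩ Jun: 09:30–12:15, 13:30–14:45, 15:30–16:30.
Elena ∩ Jun ∩ Sven: 11:30–12:15, 13:30–14:30, 15:30–16:30.
Elena ∩ Jun ∩ Sven ∩ Callum: 11:30–12:15, 13:30–14:30.
Restricted to 11:15–17:15: 11:30–12:15, 13:30–14:30.
Windows ≥ 15 min: 11:30–12:15, 13:30–14:30.
Latest start in the last window 13:30–14:30 is 14:30 − 15 min = 14:15.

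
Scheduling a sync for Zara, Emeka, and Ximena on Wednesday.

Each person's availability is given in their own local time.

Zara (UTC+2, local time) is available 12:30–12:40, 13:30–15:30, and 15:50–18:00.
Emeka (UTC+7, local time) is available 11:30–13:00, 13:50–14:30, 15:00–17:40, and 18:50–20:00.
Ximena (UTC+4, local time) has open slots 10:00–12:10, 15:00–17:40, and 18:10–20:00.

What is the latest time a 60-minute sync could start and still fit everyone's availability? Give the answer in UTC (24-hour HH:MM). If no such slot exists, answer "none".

12:00

Zara → UTC: 10:30–10:40, 11:30–13:30, 13:50–16:00.
Emeka → UTC: 04:30–06:00, 06:50–07:30, 08:00–10:40, 11:50–13:00.
Ximena → UTC: 06:00–08:10, 11:00–13:40, 14:10–16:00.
Zara ∩ Emeka: 10:30–10:40, 11:50–13:00.
Zara ∩ Emeka ∩ Ximena: 11:50–13:00.
Windows ≥ 60 min: 11:50–13:00.
Latest start in the last window 11:50–13:00 is 13:00 − 60 min = 12:00.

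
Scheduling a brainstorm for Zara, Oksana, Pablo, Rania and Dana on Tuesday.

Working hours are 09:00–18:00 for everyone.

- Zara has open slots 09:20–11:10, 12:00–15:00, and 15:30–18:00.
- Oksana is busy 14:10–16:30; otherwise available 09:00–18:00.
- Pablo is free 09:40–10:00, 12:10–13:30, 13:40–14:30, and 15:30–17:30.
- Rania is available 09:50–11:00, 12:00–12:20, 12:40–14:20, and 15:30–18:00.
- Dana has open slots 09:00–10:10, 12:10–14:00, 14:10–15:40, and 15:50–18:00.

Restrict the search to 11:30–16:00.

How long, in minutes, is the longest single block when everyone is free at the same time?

Oksana free within 09:00–18:00: 09:00–14:10, 16:30–18:00.
Zara ∩ Oksana: 09:20–11:10, 12:00–14:10, 16:30–18:00.
Zara ∩ Oksana ∩ Pablo: 09:40–10:00, 12:10–13:30, 13:40–14:10, 16:30–17:30.
Zara ∩ Oksana ∩ Pablo ∩ Rania: 09:50–10:00, 12:10–12:20, 12:40–13:30, 13:40–14:10, 16:30–17:30.
Zara ∩ Oksana ∩ Pablo ∩ Rania ∩ Dana: 09:50–10:00, 12:10–12:20, 12:40–13:30, 13:40–14:00, 16:30–17:30.
Restricted to 11:30–16:00: 12:10–12:20, 12:40–13:30, 13:40–14:00.
Common window lengths: 10, 50, 20 min; longest is 50.

50 minutes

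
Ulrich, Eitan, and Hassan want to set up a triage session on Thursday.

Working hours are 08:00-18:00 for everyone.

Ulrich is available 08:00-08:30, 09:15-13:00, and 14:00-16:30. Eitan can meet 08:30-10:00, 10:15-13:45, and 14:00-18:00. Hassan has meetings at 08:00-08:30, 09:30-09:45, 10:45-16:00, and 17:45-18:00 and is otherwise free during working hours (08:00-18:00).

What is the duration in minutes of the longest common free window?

30 minutes

Hassan free within 08:00–18:00: 08:30–09:30, 09:45–10:45, 16:00–17:45.
Ulrich ∩ Eitan: 09:15–10:00, 10:15–13:00, 14:00–16:30.
Ulrich ∩ Eitan ∩ Hassan: 09:15–09:30, 09:45–10:00, 10:15–10:45, 16:00–16:30.
Common window lengths: 15, 15, 30, 30 min; longest is 30.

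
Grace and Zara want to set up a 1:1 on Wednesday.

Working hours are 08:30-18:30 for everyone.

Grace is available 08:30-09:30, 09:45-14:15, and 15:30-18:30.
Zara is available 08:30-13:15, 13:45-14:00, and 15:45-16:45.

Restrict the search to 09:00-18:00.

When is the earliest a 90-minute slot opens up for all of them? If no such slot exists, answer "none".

09:45

Grace ∩ Zara: 08:30–09:30, 09:45–13:15, 13:45–14:00, 15:45–16:45.
Restricted to 09:00–18:00: 09:00–09:30, 09:45–13:15, 13:45–14:00, 15:45–16:45.
Windows ≥ 90 min: 09:45–13:15.
Earliest such window starts at 09:45.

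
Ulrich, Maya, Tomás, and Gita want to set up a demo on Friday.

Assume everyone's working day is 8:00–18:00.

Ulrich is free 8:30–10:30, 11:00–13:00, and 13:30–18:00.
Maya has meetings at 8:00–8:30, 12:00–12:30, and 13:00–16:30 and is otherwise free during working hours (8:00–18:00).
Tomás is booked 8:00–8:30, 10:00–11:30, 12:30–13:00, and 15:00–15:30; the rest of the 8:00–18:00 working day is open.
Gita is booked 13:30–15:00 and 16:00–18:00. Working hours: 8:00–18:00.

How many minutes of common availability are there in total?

Maya free within 08:00–18:00: 08:30–12:00, 12:30–13:00, 16:30–18:00.
Tomás free within 08:00–18:00: 08:30–10:00, 11:30–12:30, 13:00–15:00, 15:30–18:00.
Gita free within 08:00–18:00: 08:00–13:30, 15:00–16:00.
Ulrich ∩ Maya: 08:30–10:30, 11:00–12:00, 12:30–13:00, 16:30–18:00.
Ulrich ∩ Maya ∩ Tomás: 08:30–10:00, 11:30–12:00, 16:30–18:00.
Ulrich ∩ Maya ∩ Tomás ∩ Gita: 08:30–10:00, 11:30–12:00.
Total common minutes: 90 + 30 = 120.

120 minutes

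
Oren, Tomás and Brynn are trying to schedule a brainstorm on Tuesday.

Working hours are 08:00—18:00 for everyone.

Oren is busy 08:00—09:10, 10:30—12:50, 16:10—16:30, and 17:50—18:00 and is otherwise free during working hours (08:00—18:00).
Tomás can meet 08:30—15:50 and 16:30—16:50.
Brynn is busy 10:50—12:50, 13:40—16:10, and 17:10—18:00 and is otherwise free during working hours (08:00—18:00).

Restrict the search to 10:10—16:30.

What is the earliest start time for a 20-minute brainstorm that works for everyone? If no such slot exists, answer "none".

Oren free within 08:00–18:00: 09:10–10:30, 12:50–16:10, 16:30–17:50.
Brynn free within 08:00–18:00: 08:00–10:50, 12:50–13:40, 16:10–17:10.
Oren ∩ Tomás: 09:10–10:30, 12:50–15:50, 16:30–16:50.
Oren ∩ Tomás ∩ Brynn: 09:10–10:30, 12:50–13:40, 16:30–16:50.
Restricted to 10:10–16:30: 10:10–10:30, 12:50–13:40.
Windows ≥ 20 min: 10:10–10:30, 12:50–13:40.
Earliest such window starts at 10:10.

10:10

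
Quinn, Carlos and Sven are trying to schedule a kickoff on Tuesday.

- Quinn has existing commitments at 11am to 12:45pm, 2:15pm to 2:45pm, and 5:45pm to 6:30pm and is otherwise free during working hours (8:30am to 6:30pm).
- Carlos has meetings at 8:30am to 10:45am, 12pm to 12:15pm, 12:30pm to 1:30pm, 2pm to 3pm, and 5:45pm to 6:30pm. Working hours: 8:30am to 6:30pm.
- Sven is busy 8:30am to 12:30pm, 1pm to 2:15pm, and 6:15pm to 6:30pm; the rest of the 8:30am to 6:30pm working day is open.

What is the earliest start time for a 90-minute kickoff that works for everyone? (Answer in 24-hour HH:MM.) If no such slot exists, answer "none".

15:00

Quinn free within 08:30–18:30: 08:30–11:00, 12:45–14:15, 14:45–17:45.
Carlos free within 08:30–18:30: 10:45–12:00, 12:15–12:30, 13:30–14:00, 15:00–17:45.
Sven free within 08:30–18:30: 12:30–13:00, 14:15–18:15.
Quinn ∩ Carlos: 10:45–11:00, 13:30–14:00, 15:00–17:45.
Quinn ∩ Carlos ∩ Sven: 15:00–17:45.
Windows ≥ 90 min: 15:00–17:45.
Earliest such window starts at 15:00.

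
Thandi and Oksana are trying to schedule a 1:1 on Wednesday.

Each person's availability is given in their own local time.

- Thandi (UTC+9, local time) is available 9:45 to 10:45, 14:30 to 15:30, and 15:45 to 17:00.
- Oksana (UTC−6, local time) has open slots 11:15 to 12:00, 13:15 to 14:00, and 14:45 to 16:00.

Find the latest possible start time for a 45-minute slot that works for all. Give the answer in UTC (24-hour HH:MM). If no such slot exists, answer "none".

Thandi → UTC: 00:45–01:45, 05:30–06:30, 06:45–08:00.
Oksana → UTC: 17:15–18:00, 19:15–20:00, 20:45–22:00.
Thandi ∩ Oksana: (none).
Windows ≥ 45 min: (none).

none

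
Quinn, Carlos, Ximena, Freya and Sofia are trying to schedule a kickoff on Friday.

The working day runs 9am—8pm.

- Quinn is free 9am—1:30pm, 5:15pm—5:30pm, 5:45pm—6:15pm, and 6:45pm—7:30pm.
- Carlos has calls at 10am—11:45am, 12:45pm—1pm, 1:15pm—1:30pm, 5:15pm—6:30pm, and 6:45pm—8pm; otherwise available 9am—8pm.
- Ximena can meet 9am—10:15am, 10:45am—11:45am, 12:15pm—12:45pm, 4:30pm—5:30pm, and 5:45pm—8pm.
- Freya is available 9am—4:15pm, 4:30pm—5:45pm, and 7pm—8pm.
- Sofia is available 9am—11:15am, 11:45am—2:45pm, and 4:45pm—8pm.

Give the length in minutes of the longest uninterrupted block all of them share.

60 minutes

Carlos free within 09:00–20:00: 09:00–10:00, 11:45–12:45, 13:00–13:15, 13:30–17:15, 18:30–18:45.
Quinn ∩ Carlos: 09:00–10:00, 11:45–12:45, 13:00–13:15.
Quinn ∩ Carlos ∩ Ximena: 09:00–10:00, 12:15–12:45.
Quinn ∩ Carlos ∩ Ximena ∩ Freya: 09:00–10:00, 12:15–12:45.
Quinn ∩ Carlos ∩ Ximena ∩ Freya ∩ Sofia: 09:00–10:00, 12:15–12:45.
Common window lengths: 60, 30 min; longest is 60.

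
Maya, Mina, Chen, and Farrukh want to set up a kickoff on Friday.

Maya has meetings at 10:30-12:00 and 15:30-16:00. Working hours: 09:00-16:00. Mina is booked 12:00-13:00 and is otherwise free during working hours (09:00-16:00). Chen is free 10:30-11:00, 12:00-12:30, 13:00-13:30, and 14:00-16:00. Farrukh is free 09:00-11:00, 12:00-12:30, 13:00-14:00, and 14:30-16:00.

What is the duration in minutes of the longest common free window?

60 minutes

Maya free within 09:00–16:00: 09:00–10:30, 12:00–15:30.
Mina free within 09:00–16:00: 09:00–12:00, 13:00–16:00.
Maya ∩ Mina: 09:00–10:30, 13:00–15:30.
Maya ∩ Mina ∩ Chen: 13:00–13:30, 14:00–15:30.
Maya ∩ Mina ∩ Chen ∩ Farrukh: 13:00–13:30, 14:30–15:30.
Common window lengths: 30, 60 min; longest is 60.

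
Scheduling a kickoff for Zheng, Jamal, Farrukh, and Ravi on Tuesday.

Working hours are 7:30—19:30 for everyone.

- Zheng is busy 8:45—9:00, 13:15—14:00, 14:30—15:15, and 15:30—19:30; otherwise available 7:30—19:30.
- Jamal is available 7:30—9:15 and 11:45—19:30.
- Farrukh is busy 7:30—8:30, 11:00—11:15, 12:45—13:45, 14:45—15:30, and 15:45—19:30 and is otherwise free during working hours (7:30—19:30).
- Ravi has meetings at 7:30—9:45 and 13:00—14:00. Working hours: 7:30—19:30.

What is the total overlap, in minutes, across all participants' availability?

Zheng free within 07:30–19:30: 07:30–08:45, 09:00–13:15, 14:00–14:30, 15:15–15:30.
Farrukh free within 07:30–19:30: 08:30–11:00, 11:15–12:45, 13:45–14:45, 15:30–15:45.
Ravi free within 07:30–19:30: 09:45–13:00, 14:00–19:30.
Zheng ∩ Jamal: 07:30–08:45, 09:00–09:15, 11:45–13:15, 14:00–14:30, 15:15–15:30.
Zheng ∩ Jamal ∩ Farrukh: 08:30–08:45, 09:00–09:15, 11:45–12:45, 14:00–14:30.
Zheng ∩ Jamal ∩ Farrukh ∩ Ravi: 11:45–12:45, 14:00–14:30.
Total common minutes: 60 + 30 = 90.

90 minutes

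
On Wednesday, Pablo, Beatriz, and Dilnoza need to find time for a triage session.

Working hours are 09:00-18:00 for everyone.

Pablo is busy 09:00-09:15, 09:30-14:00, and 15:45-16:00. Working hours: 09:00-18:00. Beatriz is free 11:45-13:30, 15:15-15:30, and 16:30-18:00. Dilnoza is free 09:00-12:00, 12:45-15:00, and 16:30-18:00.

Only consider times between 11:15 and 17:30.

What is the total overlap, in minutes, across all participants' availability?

60 minutes

Pablo free within 09:00–18:00: 09:15–09:30, 14:00–15:45, 16:00–18:00.
Pablo ∩ Beatriz: 15:15–15:30, 16:30–18:00.
Pablo ∩ Beatriz ∩ Dilnoza: 16:30–18:00.
Restricted to 11:15–17:30: 16:30–17:30.
Total common minutes: 60.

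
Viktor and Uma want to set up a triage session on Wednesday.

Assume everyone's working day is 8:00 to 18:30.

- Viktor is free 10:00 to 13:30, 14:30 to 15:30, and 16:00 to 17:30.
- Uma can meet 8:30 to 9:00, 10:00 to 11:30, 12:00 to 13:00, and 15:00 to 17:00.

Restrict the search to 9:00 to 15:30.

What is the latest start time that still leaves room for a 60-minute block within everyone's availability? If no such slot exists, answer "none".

Viktor ∩ Uma: 10:00–11:30, 12:00–13:00, 15:00–15:30, 16:00–17:00.
Restricted to 09:00–15:30: 10:00–11:30, 12:00–13:00, 15:00–15:30.
Windows ≥ 60 min: 10:00–11:30, 12:00–13:00.
Latest start in the last window 12:00–13:00 is 13:00 − 60 min = 12:00.

12:00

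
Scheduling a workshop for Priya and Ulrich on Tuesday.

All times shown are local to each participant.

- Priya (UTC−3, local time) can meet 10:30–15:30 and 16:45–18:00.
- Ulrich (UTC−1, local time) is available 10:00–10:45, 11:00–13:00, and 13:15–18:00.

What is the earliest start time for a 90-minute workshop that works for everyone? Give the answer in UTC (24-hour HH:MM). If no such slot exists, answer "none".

Priya → UTC: 13:30–18:30, 19:45–21:00.
Ulrich → UTC: 11:00–11:45, 12:00–14:00, 14:15–19:00.
Priya ∩ Ulrich: 13:30–14:00, 14:15–18:30.
Windows ≥ 90 min: 14:15–18:30.
Earliest such window starts at 14:15.

14:15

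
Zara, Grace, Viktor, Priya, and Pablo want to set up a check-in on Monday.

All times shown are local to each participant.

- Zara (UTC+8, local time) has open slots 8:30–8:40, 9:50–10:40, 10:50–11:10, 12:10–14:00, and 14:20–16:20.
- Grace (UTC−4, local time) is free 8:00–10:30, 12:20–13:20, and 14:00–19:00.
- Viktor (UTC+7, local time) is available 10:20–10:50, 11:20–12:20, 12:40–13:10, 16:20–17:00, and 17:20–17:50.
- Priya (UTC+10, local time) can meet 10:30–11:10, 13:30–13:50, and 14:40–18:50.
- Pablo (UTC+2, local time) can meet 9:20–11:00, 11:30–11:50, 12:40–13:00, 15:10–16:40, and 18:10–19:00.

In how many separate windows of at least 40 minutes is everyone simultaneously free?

0

Zara → UTC: 00:30–00:40, 01:50–02:40, 02:50–03:10, 04:10–06:00, 06:20–08:20.
Grace → UTC: 12:00–14:30, 16:20–17:20, 18:00–23:00.
Viktor → UTC: 03:20–03:50, 04:20–05:20, 05:40–06:10, 09:20–10:00, 10:20–10:50.
Priya → UTC: 00:30–01:10, 03:30–03:50, 04:40–08:50.
Pablo → UTC: 07:20–09:00, 09:30–09:50, 10:40–11:00, 13:10–14:40, 16:10–17:00.
Zara ∩ Grace: (none).
Zara ∩ Grace ∩ Viktor: (none).
Zara ∩ Grace ∩ Viktor ∩ Priya: (none).
Zara ∩ Grace ∩ Viktor ∩ Priya ∩ Pablo: (none).
Windows ≥ 40 min: (none).
That's 0 windows.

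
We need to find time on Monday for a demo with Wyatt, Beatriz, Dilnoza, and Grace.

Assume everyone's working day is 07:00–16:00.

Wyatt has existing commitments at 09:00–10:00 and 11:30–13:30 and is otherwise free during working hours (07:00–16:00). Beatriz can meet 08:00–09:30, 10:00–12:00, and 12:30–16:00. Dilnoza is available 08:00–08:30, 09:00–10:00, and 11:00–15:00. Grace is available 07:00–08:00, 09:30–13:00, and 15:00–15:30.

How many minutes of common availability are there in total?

30 minutes

Wyatt free within 07:00–16:00: 07:00–09:00, 10:00–11:30, 13:30–16:00.
Wyatt ∩ Beatriz: 08:00–09:00, 10:00–11:30, 13:30–16:00.
Wyatt ∩ Beatriz ∩ Dilnoza: 08:00–08:30, 11:00–11:30, 13:30–15:00.
Wyatt ∩ Beatriz ∩ Dilnoza ∩ Grace: 11:00–11:30.
Total common minutes: 30.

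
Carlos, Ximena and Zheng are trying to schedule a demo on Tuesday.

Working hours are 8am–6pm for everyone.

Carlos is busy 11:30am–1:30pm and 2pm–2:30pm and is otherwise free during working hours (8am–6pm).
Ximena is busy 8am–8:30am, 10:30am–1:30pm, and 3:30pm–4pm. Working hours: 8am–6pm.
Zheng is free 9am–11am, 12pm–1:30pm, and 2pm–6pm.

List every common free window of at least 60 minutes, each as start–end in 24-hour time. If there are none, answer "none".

Carlos free within 08:00–18:00: 08:00–11:30, 13:30–14:00, 14:30–18:00.
Ximena free within 08:00–18:00: 08:30–10:30, 13:30–15:30, 16:00–18:00.
Carlos ∩ Ximena: 08:30–10:30, 13:30–14:00, 14:30–15:30, 16:00–18:00.
Carlos ∩ Ximena ∩ Zheng: 09:00–10:30, 14:30–15:30, 16:00–18:00.
Windows ≥ 60 min: 09:00–10:30, 14:30–15:30, 16:00–18:00.

09:00–10:30, 14:30–15:30, 16:00–18:00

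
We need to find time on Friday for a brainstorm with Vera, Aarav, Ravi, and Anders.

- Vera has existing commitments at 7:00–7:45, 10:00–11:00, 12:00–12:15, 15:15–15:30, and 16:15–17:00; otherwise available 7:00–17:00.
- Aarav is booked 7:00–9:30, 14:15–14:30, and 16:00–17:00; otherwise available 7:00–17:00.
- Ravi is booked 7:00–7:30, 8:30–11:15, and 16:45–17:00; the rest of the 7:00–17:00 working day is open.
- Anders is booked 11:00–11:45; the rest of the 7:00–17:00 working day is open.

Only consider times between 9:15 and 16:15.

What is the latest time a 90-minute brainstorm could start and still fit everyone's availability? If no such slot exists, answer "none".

Vera free within 07:00–17:00: 07:45–10:00, 11:00–12:00, 12:15–15:15, 15:30–16:15.
Aarav free within 07:00–17:00: 09:30–14:15, 14:30–16:00.
Ravi free within 07:00–17:00: 07:30–08:30, 11:15–16:45.
Anders free within 07:00–17:00: 07:00–11:00, 11:45–17:00.
Vera ∩ Aarav: 09:30–10:00, 11:00–12:00, 12:15–14:15, 14:30–15:15, 15:30–16:00.
Vera ∩ Aarav ∩ Ravi: 11:15–12:00, 12:15–14:15, 14:30–15:15, 15:30–16:00.
Vera ∩ Aarav ∩ Ravi ∩ Anders: 11:45–12:00, 12:15–14:15, 14:30–15:15, 15:30–16:00.
Restricted to 09:15–16:15: 11:45–12:00, 12:15–14:15, 14:30–15:15, 15:30–16:00.
Windows ≥ 90 min: 12:15–14:15.
Latest start in the last window 12:15–14:15 is 14:15 − 90 min = 12:45.

12:45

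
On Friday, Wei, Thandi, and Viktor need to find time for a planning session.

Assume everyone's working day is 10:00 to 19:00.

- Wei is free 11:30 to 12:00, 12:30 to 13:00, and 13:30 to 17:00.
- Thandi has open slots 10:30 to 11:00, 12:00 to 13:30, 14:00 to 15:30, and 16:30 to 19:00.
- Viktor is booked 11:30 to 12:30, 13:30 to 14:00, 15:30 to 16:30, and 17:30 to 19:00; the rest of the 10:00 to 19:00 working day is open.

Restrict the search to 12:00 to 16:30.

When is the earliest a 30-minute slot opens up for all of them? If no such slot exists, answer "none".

Viktor free within 10:00–19:00: 10:00–11:30, 12:30–13:30, 14:00–15:30, 16:30–17:30.
Wei ∩ Thandi: 12:30–13:00, 14:00–15:30, 16:30–17:00.
Wei ∩ Thandi ∩ Viktor: 12:30–13:00, 14:00–15:30, 16:30–17:00.
Restricted to 12:00–16:30: 12:30–13:00, 14:00–15:30.
Windows ≥ 30 min: 12:30–13:00, 14:00–15:30.
Earliest such window starts at 12:30.

12:30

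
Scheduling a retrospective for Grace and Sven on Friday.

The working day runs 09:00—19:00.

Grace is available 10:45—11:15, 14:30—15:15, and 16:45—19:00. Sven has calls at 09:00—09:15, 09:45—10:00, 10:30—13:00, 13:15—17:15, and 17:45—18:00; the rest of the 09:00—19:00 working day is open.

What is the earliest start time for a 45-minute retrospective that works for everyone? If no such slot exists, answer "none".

18:00

Sven free within 09:00–19:00: 09:15–09:45, 10:00–10:30, 13:00–13:15, 17:15–17:45, 18:00–19:00.
Grace ∩ Sven: 17:15–17:45, 18:00–19:00.
Windows ≥ 45 min: 18:00–19:00.
Earliest such window starts at 18:00.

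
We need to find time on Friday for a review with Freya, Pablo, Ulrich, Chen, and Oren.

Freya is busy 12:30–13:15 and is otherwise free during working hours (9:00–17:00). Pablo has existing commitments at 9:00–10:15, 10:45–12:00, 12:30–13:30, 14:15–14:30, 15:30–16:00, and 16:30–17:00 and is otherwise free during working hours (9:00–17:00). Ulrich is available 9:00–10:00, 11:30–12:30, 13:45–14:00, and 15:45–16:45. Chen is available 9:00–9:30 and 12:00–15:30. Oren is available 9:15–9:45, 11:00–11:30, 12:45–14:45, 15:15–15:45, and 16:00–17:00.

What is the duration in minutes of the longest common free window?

Freya free within 09:00–17:00: 09:00–12:30, 13:15–17:00.
Pablo free within 09:00–17:00: 10:15–10:45, 12:00–12:30, 13:30–14:15, 14:30–15:30, 16:00–16:30.
Freya ∩ Pablo: 10:15–10:45, 12:00–12:30, 13:30–14:15, 14:30–15:30, 16:00–16:30.
Freya ∩ Pablo ∩ Ulrich: 12:00–12:30, 13:45–14:00, 16:00–16:30.
Freya ∩ Pablo ∩ Ulrich ∩ Chen: 12:00–12:30, 13:45–14:00.
Freya ∩ Pablo ∩ Ulrich ∩ Chen ∩ Oren: 13:45–14:00.
Single common window of 15 minutes.

15 minutes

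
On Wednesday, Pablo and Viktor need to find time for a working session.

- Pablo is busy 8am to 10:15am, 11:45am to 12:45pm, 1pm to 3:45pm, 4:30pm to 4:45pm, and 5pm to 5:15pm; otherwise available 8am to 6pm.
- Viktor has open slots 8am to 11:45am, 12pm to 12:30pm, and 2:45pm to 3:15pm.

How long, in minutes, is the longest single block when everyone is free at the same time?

90 minutes

Pablo free within 08:00–18:00: 10:15–11:45, 12:45–13:00, 15:45–16:30, 16:45–17:00, 17:15–18:00.
Pablo ∩ Viktor: 10:15–11:45.
Single common window of 90 minutes.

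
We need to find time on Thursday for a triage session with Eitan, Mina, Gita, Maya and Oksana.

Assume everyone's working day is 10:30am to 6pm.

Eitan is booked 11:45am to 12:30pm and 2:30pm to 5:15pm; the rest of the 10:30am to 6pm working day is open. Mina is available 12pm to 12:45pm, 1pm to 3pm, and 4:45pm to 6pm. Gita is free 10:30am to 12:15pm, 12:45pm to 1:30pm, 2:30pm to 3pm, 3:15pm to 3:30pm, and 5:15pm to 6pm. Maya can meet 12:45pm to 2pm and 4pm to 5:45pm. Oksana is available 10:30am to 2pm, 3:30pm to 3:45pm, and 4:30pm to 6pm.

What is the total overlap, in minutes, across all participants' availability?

60 minutes

Eitan free within 10:30–18:00: 10:30–11:45, 12:30–14:30, 17:15–18:00.
Eitan ∩ Mina: 12:30–12:45, 13:00–14:30, 17:15–18:00.
Eitan ∩ Mina ∩ Gita: 13:00–13:30, 17:15–18:00.
Eitan ∩ Mina ∩ Gita ∩ Maya: 13:00–13:30, 17:15–17:45.
Eitan ∩ Mina ∩ Gita ∩ Maya ∩ Oksana: 13:00–13:30, 17:15–17:45.
Total common minutes: 30 + 30 = 60.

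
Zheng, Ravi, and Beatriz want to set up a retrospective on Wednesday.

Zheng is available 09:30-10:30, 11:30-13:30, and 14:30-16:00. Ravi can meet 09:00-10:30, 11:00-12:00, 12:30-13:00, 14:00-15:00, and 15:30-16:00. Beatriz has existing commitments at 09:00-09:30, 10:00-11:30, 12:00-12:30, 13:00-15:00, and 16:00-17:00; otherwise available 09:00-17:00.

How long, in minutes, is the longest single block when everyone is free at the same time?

Beatriz free within 09:00–17:00: 09:30–10:00, 11:30–12:00, 12:30–13:00, 15:00–16:00.
Zheng ∩ Ravi: 09:30–10:30, 11:30–12:00, 12:30–13:00, 14:30–15:00, 15:30–16:00.
Zheng ∩ Ravi ∩ Beatriz: 09:30–10:00, 11:30–12:00, 12:30–13:00, 15:30–16:00.
Common window lengths: 30, 30, 30, 30 min; longest is 30.

30 minutes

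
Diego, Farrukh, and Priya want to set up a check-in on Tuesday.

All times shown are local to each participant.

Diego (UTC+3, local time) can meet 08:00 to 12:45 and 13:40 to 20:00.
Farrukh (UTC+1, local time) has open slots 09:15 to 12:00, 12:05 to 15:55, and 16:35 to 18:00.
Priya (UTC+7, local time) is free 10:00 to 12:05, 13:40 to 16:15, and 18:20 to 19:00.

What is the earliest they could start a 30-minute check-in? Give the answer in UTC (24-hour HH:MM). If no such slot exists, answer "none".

08:15

Diego → UTC: 05:00–09:45, 10:40–17:00.
Farrukh → UTC: 08:15–11:00, 11:05–14:55, 15:35–17:00.
Priya → UTC: 03:00–05:05, 06:40–09:15, 11:20–12:00.
Diego ∩ Farrukh: 08:15–09:45, 10:40–11:00, 11:05–14:55, 15:35–17:00.
Diego ∩ Farrukh ∩ Priya: 08:15–09:15, 11:20–12:00.
Windows ≥ 30 min: 08:15–09:15, 11:20–12:00.
Earliest such window starts at 08:15.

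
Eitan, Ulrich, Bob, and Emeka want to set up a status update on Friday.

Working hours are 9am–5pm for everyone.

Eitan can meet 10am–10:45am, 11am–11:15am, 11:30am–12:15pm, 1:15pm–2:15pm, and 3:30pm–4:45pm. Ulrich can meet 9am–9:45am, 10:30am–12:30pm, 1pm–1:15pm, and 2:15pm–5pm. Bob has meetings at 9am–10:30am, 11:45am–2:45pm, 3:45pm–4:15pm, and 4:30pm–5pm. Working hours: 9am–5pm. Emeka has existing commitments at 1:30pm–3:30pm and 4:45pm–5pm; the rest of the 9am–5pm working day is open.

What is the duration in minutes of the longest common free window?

Bob free within 09:00–17:00: 10:30–11:45, 14:45–15:45, 16:15–16:30.
Emeka free within 09:00–17:00: 09:00–13:30, 15:30–16:45.
Eitan ∩ Ulrich: 10:30–10:45, 11:00–11:15, 11:30–12:15, 15:30–16:45.
Eitan ∩ Ulrich ∩ Bob: 10:30–10:45, 11:00–11:15, 11:30–11:45, 15:30–15:45, 16:15–16:30.
Eitan ∩ Ulrich ∩ Bob ∩ Emeka: 10:30–10:45, 11:00–11:15, 11:30–11:45, 15:30–15:45, 16:15–16:30.
Common window lengths: 15, 15, 15, 15, 15 min; longest is 15.

15 minutes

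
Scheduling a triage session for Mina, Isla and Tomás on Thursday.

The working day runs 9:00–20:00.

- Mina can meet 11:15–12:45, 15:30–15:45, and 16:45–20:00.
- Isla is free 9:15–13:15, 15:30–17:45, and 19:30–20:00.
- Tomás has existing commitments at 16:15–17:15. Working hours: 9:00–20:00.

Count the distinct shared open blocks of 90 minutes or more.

Tomás free within 09:00–20:00: 09:00–16:15, 17:15–20:00.
Mina ∩ Isla: 11:15–12:45, 15:30–15:45, 16:45–17:45, 19:30–20:00.
Mina ∩ Isla ∩ Tomás: 11:15–12:45, 15:30–15:45, 17:15–17:45, 19:30–20:00.
Windows ≥ 90 min: 11:15–12:45.
That's 1 window.

1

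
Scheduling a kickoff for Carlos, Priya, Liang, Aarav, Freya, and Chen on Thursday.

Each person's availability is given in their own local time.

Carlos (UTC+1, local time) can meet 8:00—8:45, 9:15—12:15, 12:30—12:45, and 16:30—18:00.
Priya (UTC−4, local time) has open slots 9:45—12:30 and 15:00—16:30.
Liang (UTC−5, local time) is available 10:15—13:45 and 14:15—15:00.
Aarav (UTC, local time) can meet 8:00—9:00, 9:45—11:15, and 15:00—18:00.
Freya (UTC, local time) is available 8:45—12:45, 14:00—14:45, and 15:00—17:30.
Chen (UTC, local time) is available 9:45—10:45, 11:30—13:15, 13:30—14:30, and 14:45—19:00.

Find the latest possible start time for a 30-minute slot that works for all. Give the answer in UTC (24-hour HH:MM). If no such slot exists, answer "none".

16:00

Carlos → UTC: 07:00–07:45, 08:15–11:15, 11:30–11:45, 15:30–17:00.
Priya → UTC: 13:45–16:30, 19:00–20:30.
Liang → UTC: 15:15–18:45, 19:15–20:00.
Aarav → UTC: 08:00–09:00, 09:45–11:15, 15:00–18:00.
Freya → UTC: 08:45–12:45, 14:00–14:45, 15:00–17:30.
Chen → UTC: 09:45–10:45, 11:30–13:15, 13:30–14:30, 14:45–19:00.
Carlos ∩ Priya: 15:30–16:30.
Carlos ∩ Priya ∩ Liang: 15:30–16:30.
Carlos ∩ Priya ∩ Liang ∩ Aarav: 15:30–16:30.
Carlos ∩ Priya ∩ Liang ∩ Aarav ∩ Freya: 15:30–16:30.
Carlos ∩ Priya ∩ Liang ∩ Aarav ∩ Freya ∩ Chen: 15:30–16:30.
Windows ≥ 30 min: 15:30–16:30.
Latest start in the last window 15:30–16:30 is 16:30 − 30 min = 16:00.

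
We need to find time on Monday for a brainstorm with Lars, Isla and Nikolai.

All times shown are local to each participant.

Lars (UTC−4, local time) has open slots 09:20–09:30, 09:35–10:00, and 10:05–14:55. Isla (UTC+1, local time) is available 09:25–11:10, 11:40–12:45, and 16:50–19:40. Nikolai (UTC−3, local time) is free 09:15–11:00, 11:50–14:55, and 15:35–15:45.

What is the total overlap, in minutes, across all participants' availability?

130 minutes

Lars → UTC: 13:20–13:30, 13:35–14:00, 14:05–18:55.
Isla → UTC: 08:25–10:10, 10:40–11:45, 15:50–18:40.
Nikolai → UTC: 12:15–14:00, 14:50–17:55, 18:35–18:45.
Lars ∩ Isla: 15:50–18:40.
Lars ∩ Isla ∩ Nikolai: 15:50–17:55, 18:35–18:40.
Total common minutes: 125 + 5 = 130.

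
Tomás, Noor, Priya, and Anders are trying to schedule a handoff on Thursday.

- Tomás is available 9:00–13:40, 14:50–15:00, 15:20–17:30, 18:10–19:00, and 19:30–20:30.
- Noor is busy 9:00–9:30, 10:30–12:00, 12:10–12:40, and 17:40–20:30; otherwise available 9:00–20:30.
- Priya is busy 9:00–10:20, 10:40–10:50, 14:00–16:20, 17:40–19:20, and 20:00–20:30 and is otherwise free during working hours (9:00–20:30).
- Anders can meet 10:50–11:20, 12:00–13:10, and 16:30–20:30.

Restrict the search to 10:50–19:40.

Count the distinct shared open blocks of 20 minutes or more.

2

Noor free within 09:00–20:30: 09:30–10:30, 12:00–12:10, 12:40–17:40.
Priya free within 09:00–20:30: 10:20–10:40, 10:50–14:00, 16:20–17:40, 19:20–20:00.
Tomás ∩ Noor: 09:30–10:30, 12:00–12:10, 12:40–13:40, 14:50–15:00, 15:20–17:30.
Tomás ∩ Noor ∩ Priya: 10:20–10:30, 12:00–12:10, 12:40–13:40, 16:20–17:30.
Tomás ∩ Noor ∩ Priya ∩ Anders: 12:00–12:10, 12:40–13:10, 16:30–17:30.
Restricted to 10:50–19:40: 12:00–12:10, 12:40–13:10, 16:30–17:30.
Windows ≥ 20 min: 12:40–13:10, 16:30–17:30.
That's 2 windows.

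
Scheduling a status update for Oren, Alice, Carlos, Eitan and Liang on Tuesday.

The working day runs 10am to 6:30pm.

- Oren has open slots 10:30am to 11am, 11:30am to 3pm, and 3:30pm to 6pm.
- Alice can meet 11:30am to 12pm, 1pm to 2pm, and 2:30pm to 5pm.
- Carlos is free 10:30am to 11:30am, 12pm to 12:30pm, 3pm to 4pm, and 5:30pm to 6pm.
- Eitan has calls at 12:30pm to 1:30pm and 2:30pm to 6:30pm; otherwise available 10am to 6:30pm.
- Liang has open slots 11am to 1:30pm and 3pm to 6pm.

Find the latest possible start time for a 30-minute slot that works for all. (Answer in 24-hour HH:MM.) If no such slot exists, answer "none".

Eitan free within 10:00–18:30: 10:00–12:30, 13:30–14:30.
Oren ∩ Alice: 11:30–12:00, 13:00–14:00, 14:30–15:00, 15:30–17:00.
Oren ∩ Alice ∩ Carlos: 15:30–16:00.
Oren ∩ Alice ∩ Carlos ∩ Eitan: (none).
Oren ∩ Alice ∩ Carlos ∩ Eitan ∩ Liang: (none).
Windows ≥ 30 min: (none).

none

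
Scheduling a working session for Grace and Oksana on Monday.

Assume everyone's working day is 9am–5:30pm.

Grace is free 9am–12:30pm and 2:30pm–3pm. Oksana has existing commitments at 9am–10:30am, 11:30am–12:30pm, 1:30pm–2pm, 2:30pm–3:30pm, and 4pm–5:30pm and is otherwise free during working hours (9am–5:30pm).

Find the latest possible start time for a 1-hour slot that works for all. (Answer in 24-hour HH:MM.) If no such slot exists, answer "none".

10:30

Oksana free within 09:00–17:30: 10:30–11:30, 12:30–13:30, 14:00–14:30, 15:30–16:00.
Grace ∩ Oksana: 10:30–11:30.
Windows ≥ 60 min: 10:30–11:30.
Latest start in the last window 10:30–11:30 is 11:30 − 60 min = 10:30.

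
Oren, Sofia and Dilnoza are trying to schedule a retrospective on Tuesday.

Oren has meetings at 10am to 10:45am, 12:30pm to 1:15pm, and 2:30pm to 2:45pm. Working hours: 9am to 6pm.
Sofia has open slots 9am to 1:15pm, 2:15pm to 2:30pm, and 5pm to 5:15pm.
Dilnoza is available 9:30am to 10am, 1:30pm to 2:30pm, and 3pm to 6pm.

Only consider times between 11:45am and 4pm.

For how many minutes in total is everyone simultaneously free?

Oren free within 09:00–18:00: 09:00–10:00, 10:45–12:30, 13:15–14:30, 14:45–18:00.
Oren ∩ Sofia: 09:00–10:00, 10:45–12:30, 14:15–14:30, 17:00–17:15.
Oren ∩ Sofia ∩ Dilnoza: 09:30–10:00, 14:15–14:30, 17:00–17:15.
Restricted to 11:45–16:00: 14:15–14:30.
Total common minutes: 15.

15 minutes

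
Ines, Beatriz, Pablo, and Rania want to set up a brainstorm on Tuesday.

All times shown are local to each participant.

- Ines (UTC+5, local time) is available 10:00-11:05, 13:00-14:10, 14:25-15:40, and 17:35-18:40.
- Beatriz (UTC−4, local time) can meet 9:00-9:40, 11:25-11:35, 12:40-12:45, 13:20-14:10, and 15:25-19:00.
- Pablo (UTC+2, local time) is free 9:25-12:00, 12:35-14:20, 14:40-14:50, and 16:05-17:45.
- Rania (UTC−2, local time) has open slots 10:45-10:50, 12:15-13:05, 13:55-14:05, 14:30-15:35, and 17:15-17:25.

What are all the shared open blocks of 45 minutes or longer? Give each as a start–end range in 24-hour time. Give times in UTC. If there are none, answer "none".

none

Ines → UTC: 05:00–06:05, 08:00–09:10, 09:25–10:40, 12:35–13:40.
Beatriz → UTC: 13:00–13:40, 15:25–15:35, 16:40–16:45, 17:20–18:10, 19:25–23:00.
Pablo → UTC: 07:25–10:00, 10:35–12:20, 12:40–12:50, 14:05–15:45.
Rania → UTC: 12:45–12:50, 14:15–15:05, 15:55–16:05, 16:30–17:35, 19:15–19:25.
Ines ∩ Beatriz: 13:00–13:40.
Ines ∩ Beatriz ∩ Pablo: (none).
Ines ∩ Beatriz ∩ Pablo ∩ Rania: (none).
Windows ≥ 45 min: (none).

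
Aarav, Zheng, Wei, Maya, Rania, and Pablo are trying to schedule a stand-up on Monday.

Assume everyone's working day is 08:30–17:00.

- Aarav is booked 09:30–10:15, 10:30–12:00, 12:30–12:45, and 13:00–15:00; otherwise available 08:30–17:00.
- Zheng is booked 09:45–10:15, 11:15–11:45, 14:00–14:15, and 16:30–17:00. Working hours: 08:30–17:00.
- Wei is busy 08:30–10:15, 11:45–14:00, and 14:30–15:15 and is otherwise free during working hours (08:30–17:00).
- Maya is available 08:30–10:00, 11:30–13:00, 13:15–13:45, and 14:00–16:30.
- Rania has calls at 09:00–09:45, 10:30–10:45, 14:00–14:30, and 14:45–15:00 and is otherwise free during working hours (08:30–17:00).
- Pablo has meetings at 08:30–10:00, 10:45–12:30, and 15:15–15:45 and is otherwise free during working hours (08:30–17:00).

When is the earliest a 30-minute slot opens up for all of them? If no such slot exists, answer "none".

15:45

Aarav free within 08:30–17:00: 08:30–09:30, 10:15–10:30, 12:00–12:30, 12:45–13:00, 15:00–17:00.
Zheng free within 08:30–17:00: 08:30–09:45, 10:15–11:15, 11:45–14:00, 14:15–16:30.
Wei free within 08:30–17:00: 10:15–11:45, 14:00–14:30, 15:15–17:00.
Rania free within 08:30–17:00: 08:30–09:00, 09:45–10:30, 10:45–14:00, 14:30–14:45, 15:00–17:00.
Pablo free within 08:30–17:00: 10:00–10:45, 12:30–15:15, 15:45–17:00.
Aarav ∩ Zheng: 08:30–09:30, 10:15–10:30, 12:00–12:30, 12:45–13:00, 15:00–16:30.
Aarav ∩ Zheng ∩ Wei: 10:15–10:30, 15:15–16:30.
Aarav ∩ Zheng ∩ Wei ∩ Maya: 15:15–16:30.
Aarav ∩ Zheng ∩ Wei ∩ Maya ∩ Rania: 15:15–16:30.
Aarav ∩ Zheng ∩ Wei ∩ Maya ∩ Rania ∩ Pablo: 15:45–16:30.
Windows ≥ 30 min: 15:45–16:30.
Earliest such window starts at 15:45.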